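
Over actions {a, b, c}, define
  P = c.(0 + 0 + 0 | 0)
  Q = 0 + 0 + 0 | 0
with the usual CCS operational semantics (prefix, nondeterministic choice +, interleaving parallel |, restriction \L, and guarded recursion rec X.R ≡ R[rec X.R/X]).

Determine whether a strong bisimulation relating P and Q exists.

NO

Reachable graph of P (2 states):
  p0 = c.(0 + 0 + 0 | 0) → --c--▸ p1
  p1 = 0 + 0 + 0 | 0 → ·
Reachable graph of Q (1 states):
  q0 = 0 + 0 + 0 | 0 → ·
Partition-refinement fixed point:
  B0 = {p0}
  B1 = {p1, q0}
p0 ∈ B0, q0 ∈ B1 → different blocks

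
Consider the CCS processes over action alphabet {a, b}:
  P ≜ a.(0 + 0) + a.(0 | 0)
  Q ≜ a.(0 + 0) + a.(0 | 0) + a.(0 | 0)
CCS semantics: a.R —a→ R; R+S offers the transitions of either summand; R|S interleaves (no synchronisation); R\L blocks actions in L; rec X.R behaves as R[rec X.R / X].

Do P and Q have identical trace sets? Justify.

Reachable graph of P (3 states):
  m0 = a.(0 + 0) + a.(0 | 0) | --a--▸ m1, --a--▸ m2
  m1 = 0 + 0 | ·
  m2 = 0 | 0 | ·
Reachable graph of Q (3 states):
  n0 = a.(0 + 0) + a.(0 | 0) + a.(0 | 0) | --a--▸ n1, --a--▸ n2
  n1 = 0 + 0 | ·
  n2 = 0 | 0 | ·
Coarsest stable partition (strong bisimilarity classes):
  B0 = {m0, n0}
  B1 = {m1, m2, n1, n2}
m0 ∈ B0, n0 ∈ B0 → same block
Bisimilar ⇒ trace-equivalent.

trace-equivalent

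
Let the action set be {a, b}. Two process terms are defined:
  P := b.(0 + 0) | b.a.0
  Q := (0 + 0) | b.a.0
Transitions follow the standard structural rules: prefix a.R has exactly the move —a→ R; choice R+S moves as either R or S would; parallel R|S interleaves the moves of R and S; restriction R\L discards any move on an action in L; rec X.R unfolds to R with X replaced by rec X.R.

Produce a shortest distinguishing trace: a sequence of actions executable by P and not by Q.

P's transition system — 6 states:
  s0 = b.(0 + 0) | b.a.0 → --b--▸ s1, --b--▸ s2
  s1 = (0 + 0) | b.a.0 → --b--▸ s3
  s2 = b.(0 + 0) | a.0 → --a--▸ s4, --b--▸ s3
  s3 = (0 + 0) | a.0 → --a--▸ s5
  s4 = b.(0 + 0) | 0 → --b--▸ s5
  s5 = (0 + 0) | 0 → stopped
Q's transition system — 3 states:
  t0 = (0 + 0) | b.a.0 → --b--▸ t1
  t1 = (0 + 0) | a.0 → --a--▸ t2
  t2 = (0 + 0) | 0 → stopped
Run σ = ⟨bb⟩ on P: start {s0}
  step 1 (b): {s1, s2}
  step 2 (b): {s3}
  P completes σ.
Run σ = ⟨bb⟩ on Q: start {t0}
  step 1 (b): {t1}
  step 2 (b): ∅  — Q cannot continue

bb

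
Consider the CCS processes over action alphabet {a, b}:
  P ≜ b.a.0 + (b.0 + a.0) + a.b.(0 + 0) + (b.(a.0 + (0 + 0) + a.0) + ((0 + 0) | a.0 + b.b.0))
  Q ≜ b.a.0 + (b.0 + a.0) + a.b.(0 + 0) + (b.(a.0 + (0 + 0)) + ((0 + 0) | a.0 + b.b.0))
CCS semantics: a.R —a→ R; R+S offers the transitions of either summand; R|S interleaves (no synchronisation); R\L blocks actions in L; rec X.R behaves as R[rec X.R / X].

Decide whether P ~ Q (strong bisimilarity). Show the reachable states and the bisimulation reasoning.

LTS(P): 8 reachable states
  s0 = b.a.0 + (b.0 + a.0) + a.b.(0 + 0) + (b.(a.0 + (0 + 0) + a.0) + ((0 + 0) | a.0 + b.b.0)) ⊢ -a-> s1, -a-> s2, -a-> s3, -b-> s2, -b-> s4, -b-> s5, -b-> s6
  s1 = (0 + 0) | 0 ⊢ ∅
  s2 = 0 ⊢ ∅
  s3 = b.(0 + 0) ⊢ -b-> s7
  s4 = a.0 ⊢ -a-> s2
  s5 = a.0 + (0 + 0) + a.0 ⊢ -a-> s2
  s6 = b.0 ⊢ -b-> s2
  s7 = 0 + 0 ⊢ ∅
LTS(Q): 8 reachable states
  t0 = b.a.0 + (b.0 + a.0) + a.b.(0 + 0) + (b.(a.0 + (0 + 0)) + ((0 + 0) | a.0 + b.b.0)) ⊢ -a-> t1, -a-> t2, -a-> t3, -b-> t2, -b-> t4, -b-> t5, -b-> t6
  t1 = (0 + 0) | 0 ⊢ ∅
  t2 = 0 ⊢ ∅
  t3 = b.(0 + 0) ⊢ -b-> t7
  t4 = a.0 ⊢ -a-> t2
  t5 = a.0 + (0 + 0) ⊢ -a-> t2
  t6 = b.0 ⊢ -b-> t2
  t7 = 0 + 0 ⊢ ∅
Bisimilarity quotient blocks:
  B0 = {s0, t0}
  B1 = {s1, s2, s7, t1, t2, t7}
  B2 = {s4, s5, t4, t5}
  B3 = {s3, s6, t3, t6}
s0 ∈ B0, t0 ∈ B0 → same block

bisimilar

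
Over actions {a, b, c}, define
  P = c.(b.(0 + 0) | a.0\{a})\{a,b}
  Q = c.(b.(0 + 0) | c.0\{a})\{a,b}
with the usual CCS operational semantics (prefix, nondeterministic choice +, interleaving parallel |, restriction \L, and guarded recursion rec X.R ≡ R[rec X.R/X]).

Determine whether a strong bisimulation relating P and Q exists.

NO

P's transition system — 2 states:
  m0 = c.(b.(0 + 0) | a.0\{a})\{a,b} :: —c→ m1
  m1 = (b.(0 + 0) | a.0\{a})\{a,b} :: ·
Q's transition system — 3 states:
  n0 = c.(b.(0 + 0) | c.0\{a})\{a,b} :: —c→ n1
  n1 = (b.(0 + 0) | c.0\{a})\{a,b} :: —c→ n2
  n2 = (b.(0 + 0) | 0\{a})\{a,b} :: ·
Partition-refinement fixed point:
  B0 = {m0, n1}
  B1 = {m1, n2}
  B2 = {n0}
m0 ∈ B0, n0 ∈ B2 → different blocks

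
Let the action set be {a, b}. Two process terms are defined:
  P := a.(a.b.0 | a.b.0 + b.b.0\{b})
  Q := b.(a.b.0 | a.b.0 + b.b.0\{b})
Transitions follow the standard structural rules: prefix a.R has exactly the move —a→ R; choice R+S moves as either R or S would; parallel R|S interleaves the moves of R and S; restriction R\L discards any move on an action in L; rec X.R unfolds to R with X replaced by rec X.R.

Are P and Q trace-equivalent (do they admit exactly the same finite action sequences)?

P's transition system — 12 states:
  s0 = a.(a.b.0 | a.b.0 + b.b.0\{b}) ⊢ ··a··> s1
  s1 = a.b.0 | a.b.0 + b.b.0\{b} ⊢ ··a··> s2, ··a··> s3, ··b··> s4
  s2 = a.b.0 | b.0 ⊢ ··a··> s5, ··b··> s6
  s3 = b.0 | a.b.0 ⊢ ··a··> s5, ··b··> s7
  s4 = b.0\{b} ⊢ ··b··> s8
  s5 = b.0 | b.0 ⊢ ··b··> s10, ··b··> s9
  s6 = a.b.0 | 0 ⊢ ··a··> s10
  s7 = 0 | a.b.0 ⊢ ··a··> s9
  s8 = 0\{b} ⊢ stopped
  s9 = 0 | b.0 ⊢ ··b··> s11
  s10 = b.0 | 0 ⊢ ··b··> s11
  s11 = 0 | 0 ⊢ stopped
Q's transition system — 12 states:
  t0 = b.(a.b.0 | a.b.0 + b.b.0\{b}) ⊢ ··b··> t1
  t1 = a.b.0 | a.b.0 + b.b.0\{b} ⊢ ··a··> t2, ··a··> t3, ··b··> t4
  t2 = a.b.0 | b.0 ⊢ ··a··> t5, ··b··> t6
  t3 = b.0 | a.b.0 ⊢ ··a··> t5, ··b··> t7
  t4 = b.0\{b} ⊢ ··b··> t8
  t5 = b.0 | b.0 ⊢ ··b··> t10, ··b··> t9
  t6 = a.b.0 | 0 ⊢ ··a··> t10
  t7 = 0 | a.b.0 ⊢ ··a··> t9
  t8 = 0\{b} ⊢ stopped
  t9 = 0 | b.0 ⊢ ··b··> t11
  t10 = b.0 | 0 ⊢ ··b··> t11
  t11 = 0 | 0 ⊢ stopped
Run σ = ⟨a⟩ on P: start {s0}
  after a @ step 1: {s1}
  ✓ P
Run σ = ⟨a⟩ on Q: start {t0}
  after a @ step 1: ∅ (Q stuck)

NO — witness ⟨a⟩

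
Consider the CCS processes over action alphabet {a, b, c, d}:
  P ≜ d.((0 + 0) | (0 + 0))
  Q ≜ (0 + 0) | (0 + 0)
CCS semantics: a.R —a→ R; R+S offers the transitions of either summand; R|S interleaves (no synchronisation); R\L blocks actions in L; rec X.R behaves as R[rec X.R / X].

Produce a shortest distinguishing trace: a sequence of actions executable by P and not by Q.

P's transition system — 2 states:
  m0 = d.((0 + 0) | (0 + 0)) ⊢ --d--▸ m1
  m1 = (0 + 0) | (0 + 0) ⊢ ·
Q's transition system — 1 states:
  n0 = (0 + 0) | (0 + 0) ⊢ ·
Executing d from P (initial set {m0}):
  after d @ step 1: {m1}
  ✓ P
Executing d from Q (initial set {n0}):
  after d @ step 1: ∅  — Q cannot continue

d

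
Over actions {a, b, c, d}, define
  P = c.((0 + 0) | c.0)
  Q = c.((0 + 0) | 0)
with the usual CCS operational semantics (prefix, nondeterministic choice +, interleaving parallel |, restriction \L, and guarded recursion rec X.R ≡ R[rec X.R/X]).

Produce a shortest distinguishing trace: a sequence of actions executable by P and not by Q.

cc

LTS(P): 3 reachable states
  p0 = c.((0 + 0) | c.0) → —c→ p1
  p1 = (0 + 0) | c.0 → —c→ p2
  p2 = (0 + 0) | 0 → ∅
LTS(Q): 2 reachable states
  q0 = c.((0 + 0) | 0) → —c→ q1
  q1 = (0 + 0) | 0 → ∅
Executing cc from P (initial set {p0}):
  after c @ step 1: {p1}
  after c @ step 2: {p2}
  — P admits the full trace.
Executing cc from Q (initial set {q0}):
  after c @ step 1: {q1}
  after c @ step 2: ∅  — Q cannot continue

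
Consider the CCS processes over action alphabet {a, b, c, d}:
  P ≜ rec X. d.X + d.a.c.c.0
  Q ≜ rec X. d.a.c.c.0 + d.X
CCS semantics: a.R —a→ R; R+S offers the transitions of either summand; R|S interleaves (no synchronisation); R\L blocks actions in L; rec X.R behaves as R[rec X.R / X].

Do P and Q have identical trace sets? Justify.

YES

P's transition system — 5 states:
  m0 = rec X. d.X + d.a.c.c.0 has moves -d-> m0, -d-> m1
  m1 = a.c.c.0 has moves -a-> m2
  m2 = c.c.0 has moves -c-> m3
  m3 = c.0 has moves -c-> m4
  m4 = 0 has moves deadlocked
Q's transition system — 5 states:
  n0 = rec X. d.a.c.c.0 + d.X has moves -d-> n0, -d-> n1
  n1 = a.c.c.0 has moves -a-> n2
  n2 = c.c.0 has moves -c-> n3
  n3 = c.0 has moves -c-> n4
  n4 = 0 has moves deadlocked
Coarsest stable partition (strong bisimilarity classes):
  B0 = {m0, n0}
  B1 = {m1, n1}
  B2 = {m2, n2}
  B3 = {m3, n3}
  B4 = {m4, n4}
m0 ∈ B0, n0 ∈ B0 → same block
Bisimilar ⇒ trace-equivalent.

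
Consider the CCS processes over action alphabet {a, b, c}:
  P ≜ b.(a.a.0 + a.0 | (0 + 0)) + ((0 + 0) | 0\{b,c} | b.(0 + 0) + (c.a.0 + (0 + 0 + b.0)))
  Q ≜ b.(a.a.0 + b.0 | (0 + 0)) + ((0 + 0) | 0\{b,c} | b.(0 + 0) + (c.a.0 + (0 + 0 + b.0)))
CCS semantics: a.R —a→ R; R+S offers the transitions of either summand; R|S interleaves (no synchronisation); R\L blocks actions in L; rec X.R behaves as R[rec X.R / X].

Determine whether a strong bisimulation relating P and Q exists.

not bisimilar

LTS(P): 6 reachable states
  m0 = b.(a.a.0 + a.0 | (0 + 0)) + ((0 + 0) | 0\{b,c} | b.(0 + 0) + (c.a.0 + (0 + 0 + b.0))) has moves --b--▸ m1, --b--▸ m2, --b--▸ m3, --c--▸ m4
  m1 = (0 + 0) | 0\{b,c} | (0 + 0) has moves deadlocked
  m2 = 0 has moves deadlocked
  m3 = a.a.0 + a.0 | (0 + 0) has moves --a--▸ m4, --a--▸ m5
  m4 = a.0 has moves --a--▸ m2
  m5 = 0 | (0 + 0) has moves deadlocked
LTS(Q): 6 reachable states
  n0 = b.(a.a.0 + b.0 | (0 + 0)) + ((0 + 0) | 0\{b,c} | b.(0 + 0) + (c.a.0 + (0 + 0 + b.0))) has moves --b--▸ n1, --b--▸ n2, --b--▸ n3, --c--▸ n4
  n1 = (0 + 0) | 0\{b,c} | (0 + 0) has moves deadlocked
  n2 = 0 has moves deadlocked
  n3 = a.a.0 + b.0 | (0 + 0) has moves --a--▸ n4, --b--▸ n5
  n4 = a.0 has moves --a--▸ n2
  n5 = 0 | (0 + 0) has moves deadlocked
Coarsest stable partition (strong bisimilarity classes):
  B0 = {m0}
  B1 = {m3}
  B2 = {m1, m2, m5, n1, n2, n5}
  B3 = {m4, n4}
  B4 = {n0}
  B5 = {n3}
m0 ∈ B0, n0 ∈ B4 → different blocks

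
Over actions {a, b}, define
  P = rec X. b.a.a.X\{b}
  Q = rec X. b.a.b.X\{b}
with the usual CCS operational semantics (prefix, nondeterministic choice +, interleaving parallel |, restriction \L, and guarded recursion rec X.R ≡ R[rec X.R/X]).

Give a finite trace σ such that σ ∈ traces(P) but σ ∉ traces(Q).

Reachable graph of P (4 states):
  u0 = rec X. b.a.a.X\{b} :: -b-> u1
  u1 = a.a.(rec X. b.a.a.X\{b})\{b} :: -a-> u2
  u2 = a.(rec X. b.a.a.X\{b})\{b} :: -a-> u3
  u3 = (rec X. b.a.a.X\{b})\{b} :: ∅
Reachable graph of Q (4 states):
  v0 = rec X. b.a.b.X\{b} :: -b-> v1
  v1 = a.b.(rec X. b.a.b.X\{b})\{b} :: -a-> v2
  v2 = b.(rec X. b.a.b.X\{b})\{b} :: -b-> v3
  v3 = (rec X. b.a.b.X\{b})\{b} :: ∅
Trace ⟨baa⟩ through P, begin at {u0}:
  step 1 (b): {u1}
  step 2 (a): {u2}
  step 3 (a): {u3}
  — P admits the full trace.
Trace ⟨baa⟩ through Q, begin at {v0}:
  step 1 (b): {v1}
  step 2 (a): {v2}
  step 3 (a): no successor for Q

baa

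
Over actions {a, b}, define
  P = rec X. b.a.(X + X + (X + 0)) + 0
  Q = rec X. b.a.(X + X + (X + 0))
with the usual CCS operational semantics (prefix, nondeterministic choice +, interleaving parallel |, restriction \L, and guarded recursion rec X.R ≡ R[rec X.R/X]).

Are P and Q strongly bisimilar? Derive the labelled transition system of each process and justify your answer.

bisimilar

P's transition system — 3 states:
  p0 = rec X. b.a.(X + X + (X + 0)) + 0 ⊢ --b--▸ p1
  p1 = a.((rec X. b.a.(X + X + (X + 0)) + 0) + (rec X. b.a.(X + X + (X + 0)) + 0) + ((rec X. b.a.(X + X + (X + 0)) + 0) + 0)) ⊢ --a--▸ p2
  p2 = (rec X. b.a.(X + X + (X + 0)) + 0) + (rec X. b.a.(X + X + (X + 0)) + 0) + ((rec X. b.a.(X + X + (X + 0)) + 0) + 0) ⊢ --b--▸ p1
Q's transition system — 3 states:
  q0 = rec X. b.a.(X + X + (X + 0)) ⊢ --b--▸ q1
  q1 = a.((rec X. b.a.(X + X + (X + 0))) + (rec X. b.a.(X + X + (X + 0))) + ((rec X. b.a.(X + X + (X + 0))) + 0)) ⊢ --a--▸ q2
  q2 = (rec X. b.a.(X + X + (X + 0))) + (rec X. b.a.(X + X + (X + 0))) + ((rec X. b.a.(X + X + (X + 0))) + 0) ⊢ --b--▸ q1
Bisimilarity quotient blocks:
  B0 = {p0, p2, q0, q2}
  B1 = {p1, q1}
p0 ∈ B0, q0 ∈ B0 → same block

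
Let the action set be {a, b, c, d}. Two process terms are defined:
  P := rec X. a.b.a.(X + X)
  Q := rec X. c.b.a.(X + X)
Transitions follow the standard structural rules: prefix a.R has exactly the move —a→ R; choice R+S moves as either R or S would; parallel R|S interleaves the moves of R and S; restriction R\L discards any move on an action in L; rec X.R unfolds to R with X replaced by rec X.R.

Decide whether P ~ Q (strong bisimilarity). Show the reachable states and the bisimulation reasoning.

LTS(P): 4 reachable states
  p0 = rec X. a.b.a.(X + X) ⊢ ··a··> p1
  p1 = b.a.((rec X. a.b.a.(X + X)) + (rec X. a.b.a.(X + X))) ⊢ ··b··> p2
  p2 = a.((rec X. a.b.a.(X + X)) + (rec X. a.b.a.(X + X))) ⊢ ··a··> p3
  p3 = (rec X. a.b.a.(X + X)) + (rec X. a.b.a.(X + X)) ⊢ ··a··> p1
LTS(Q): 4 reachable states
  q0 = rec X. c.b.a.(X + X) ⊢ ··c··> q1
  q1 = b.a.((rec X. c.b.a.(X + X)) + (rec X. c.b.a.(X + X))) ⊢ ··b··> q2
  q2 = a.((rec X. c.b.a.(X + X)) + (rec X. c.b.a.(X + X))) ⊢ ··a··> q3
  q3 = (rec X. c.b.a.(X + X)) + (rec X. c.b.a.(X + X)) ⊢ ··c··> q1
Coarsest stable partition (strong bisimilarity classes):
  B0 = {p0, p3}
  B1 = {p1}
  B2 = {p2}
  B3 = {q0, q3}
  B4 = {q1}
  B5 = {q2}
p0 ∈ B0, q0 ∈ B3 → different blocks

NO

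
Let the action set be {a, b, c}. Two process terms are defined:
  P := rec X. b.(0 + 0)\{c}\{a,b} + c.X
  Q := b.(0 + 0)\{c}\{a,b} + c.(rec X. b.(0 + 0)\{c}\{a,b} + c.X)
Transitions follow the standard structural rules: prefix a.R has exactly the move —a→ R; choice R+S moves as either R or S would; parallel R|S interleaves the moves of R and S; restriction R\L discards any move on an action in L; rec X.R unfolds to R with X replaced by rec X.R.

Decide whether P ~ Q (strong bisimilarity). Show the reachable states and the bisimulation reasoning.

bisimilar

Reachable graph of P (2 states):
  m0 = rec X. b.(0 + 0)\{c}\{a,b} + c.X | =b=> m1, =c=> m0
  m1 = (0 + 0)\{c}\{a,b} | stopped
Reachable graph of Q (3 states):
  n0 = b.(0 + 0)\{c}\{a,b} + c.(rec X. b.(0 + 0)\{c}\{a,b} + c.X) | =b=> n1, =c=> n2
  n1 = (0 + 0)\{c}\{a,b} | stopped
  n2 = rec X. b.(0 + 0)\{c}\{a,b} + c.X | =b=> n1, =c=> n2
Bisimilarity quotient blocks:
  B0 = {m0, n0, n2}
  B1 = {m1, n1}
m0 ∈ B0, n0 ∈ B0 → same block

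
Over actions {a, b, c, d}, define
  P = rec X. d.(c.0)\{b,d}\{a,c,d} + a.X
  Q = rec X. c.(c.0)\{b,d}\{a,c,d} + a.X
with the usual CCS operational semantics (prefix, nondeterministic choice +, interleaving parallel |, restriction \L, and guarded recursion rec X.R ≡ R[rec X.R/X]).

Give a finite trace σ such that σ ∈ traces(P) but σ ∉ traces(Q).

P's transition system — 2 states:
  u0 = rec X. d.(c.0)\{b,d}\{a,c,d} + a.X | =a=> u0, =d=> u1
  u1 = (c.0)\{b,d}\{a,c,d} | stopped
Q's transition system — 2 states:
  v0 = rec X. c.(c.0)\{b,d}\{a,c,d} + a.X | =a=> v0, =c=> v1
  v1 = (c.0)\{b,d}\{a,c,d} | stopped
Executing d from P (initial set {u0}):
  step 1 (d): {u1}
  — P admits the full trace.
Executing d from Q (initial set {v0}):
  step 1 (d): ∅ (Q stuck)

d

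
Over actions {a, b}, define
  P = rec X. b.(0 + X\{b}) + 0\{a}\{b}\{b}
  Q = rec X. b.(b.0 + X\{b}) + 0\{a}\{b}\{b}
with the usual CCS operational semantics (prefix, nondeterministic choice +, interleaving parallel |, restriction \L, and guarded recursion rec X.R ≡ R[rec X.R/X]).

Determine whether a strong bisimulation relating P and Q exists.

LTS(P): 2 reachable states
  u0 = rec X. b.(0 + X\{b}) + 0\{a}\{b}\{b} :: ··b··> u1
  u1 = 0 + (rec X. b.(0 + X\{b}) + 0\{a}\{b}\{b})\{b} :: deadlocked
LTS(Q): 3 reachable states
  v0 = rec X. b.(b.0 + X\{b}) + 0\{a}\{b}\{b} :: ··b··> v1
  v1 = b.0 + (rec X. b.(b.0 + X\{b}) + 0\{a}\{b}\{b})\{b} :: ··b··> v2
  v2 = 0 :: deadlocked
Coarsest stable partition (strong bisimilarity classes):
  B0 = {u0, v1}
  B1 = {u1, v2}
  B2 = {v0}
u0 ∈ B0, v0 ∈ B2 → different blocks

not bisimilar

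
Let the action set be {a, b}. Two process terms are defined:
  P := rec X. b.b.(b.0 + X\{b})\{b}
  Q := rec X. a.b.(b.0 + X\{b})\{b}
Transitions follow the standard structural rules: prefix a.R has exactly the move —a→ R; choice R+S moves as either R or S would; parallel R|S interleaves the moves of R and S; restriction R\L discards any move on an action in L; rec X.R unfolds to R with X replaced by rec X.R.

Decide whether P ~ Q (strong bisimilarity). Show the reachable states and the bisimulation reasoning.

NO

P's transition system — 3 states:
  s0 = rec X. b.b.(b.0 + X\{b})\{b} | =b=> s1
  s1 = b.(b.0 + (rec X. b.b.(b.0 + X\{b})\{b})\{b})\{b} | =b=> s2
  s2 = (b.0 + (rec X. b.b.(b.0 + X\{b})\{b})\{b})\{b} | stopped
Q's transition system — 4 states:
  t0 = rec X. a.b.(b.0 + X\{b})\{b} | =a=> t1
  t1 = b.(b.0 + (rec X. a.b.(b.0 + X\{b})\{b})\{b})\{b} | =b=> t2
  t2 = (b.0 + (rec X. a.b.(b.0 + X\{b})\{b})\{b})\{b} | =a=> t3
  t3 = (b.(b.0 + (rec X. a.b.(b.0 + X\{b})\{b})\{b})\{b})\{b}\{b} | stopped
Coarsest stable partition (strong bisimilarity classes):
  B0 = {s0}
  B1 = {s1}
  B2 = {s2, t3}
  B3 = {t0}
  B4 = {t1}
  B5 = {t2}
s0 ∈ B0, t0 ∈ B3 → different blocks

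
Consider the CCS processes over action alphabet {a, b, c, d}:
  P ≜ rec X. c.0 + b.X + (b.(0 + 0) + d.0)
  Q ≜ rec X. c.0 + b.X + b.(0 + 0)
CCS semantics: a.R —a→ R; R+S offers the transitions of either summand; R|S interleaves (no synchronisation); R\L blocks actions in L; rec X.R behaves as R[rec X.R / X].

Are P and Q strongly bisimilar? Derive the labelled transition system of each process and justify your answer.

Reachable graph of P (3 states):
  s0 = rec X. c.0 + b.X + (b.(0 + 0) + d.0) ⊢ ··b··> s0, ··b··> s1, ··c··> s2, ··d··> s2
  s1 = 0 + 0 ⊢ deadlocked
  s2 = 0 ⊢ deadlocked
Reachable graph of Q (3 states):
  t0 = rec X. c.0 + b.X + b.(0 + 0) ⊢ ··b··> t0, ··b··> t1, ··c··> t2
  t1 = 0 + 0 ⊢ deadlocked
  t2 = 0 ⊢ deadlocked
Bisimilarity quotient blocks:
  B0 = {s0}
  B1 = {s1, s2, t1, t2}
  B2 = {t0}
s0 ∈ B0, t0 ∈ B2 → different blocks

NO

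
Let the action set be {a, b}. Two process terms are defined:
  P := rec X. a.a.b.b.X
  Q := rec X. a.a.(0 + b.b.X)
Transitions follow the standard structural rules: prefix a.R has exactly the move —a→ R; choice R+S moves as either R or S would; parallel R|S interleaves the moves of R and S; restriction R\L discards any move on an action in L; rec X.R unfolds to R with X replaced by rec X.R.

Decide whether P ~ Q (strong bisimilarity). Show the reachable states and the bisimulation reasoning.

Reachable graph of P (4 states):
  p0 = rec X. a.a.b.b.X → —a→ p1
  p1 = a.b.b.(rec X. a.a.b.b.X) → —a→ p2
  p2 = b.b.(rec X. a.a.b.b.X) → —b→ p3
  p3 = b.(rec X. a.a.b.b.X) → —b→ p0
Reachable graph of Q (4 states):
  q0 = rec X. a.a.(0 + b.b.X) → —a→ q1
  q1 = a.(0 + b.b.(rec X. a.a.(0 + b.b.X))) → —a→ q2
  q2 = 0 + b.b.(rec X. a.a.(0 + b.b.X)) → —b→ q3
  q3 = b.(rec X. a.a.(0 + b.b.X)) → —b→ q0
Bisimilarity quotient blocks:
  B0 = {p0, q0}
  B1 = {p1, q1}
  B2 = {p2, q2}
  B3 = {p3, q3}
p0 ∈ B0, q0 ∈ B0 → same block

P ~ Q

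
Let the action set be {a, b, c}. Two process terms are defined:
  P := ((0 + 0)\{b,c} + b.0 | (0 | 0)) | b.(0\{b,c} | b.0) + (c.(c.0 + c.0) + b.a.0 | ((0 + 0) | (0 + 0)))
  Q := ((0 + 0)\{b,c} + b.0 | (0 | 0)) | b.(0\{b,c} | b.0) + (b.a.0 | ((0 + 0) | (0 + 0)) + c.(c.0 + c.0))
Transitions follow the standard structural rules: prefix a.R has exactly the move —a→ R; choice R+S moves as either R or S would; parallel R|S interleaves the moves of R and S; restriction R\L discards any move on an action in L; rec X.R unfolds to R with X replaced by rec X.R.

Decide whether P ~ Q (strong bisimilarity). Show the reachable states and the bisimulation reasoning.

Reachable graph of P (10 states):
  u0 = ((0 + 0)\{b,c} + b.0 | (0 | 0)) | b.(0\{b,c} | b.0) + (c.(c.0 + c.0) + b.a.0 | ((0 + 0) | (0 + 0))) → —b→ u1, —b→ u2, —b→ u3, —c→ u4
  u1 = ((0 + 0)\{b,c} + b.0 | (0 | 0)) | (0\{b,c} | b.0) → —b→ u5, —b→ u6
  u2 = 0 | (0 | 0) | b.(0\{b,c} | b.0) → —b→ u6
  u3 = a.0 | ((0 + 0) | (0 + 0)) → —a→ u7
  u4 = c.0 + c.0 → —c→ u8
  u5 = ((0 + 0)\{b,c} + b.0 | (0 | 0)) | (0\{b,c} | 0) → —b→ u9
  u6 = 0 | (0 | 0) | (0\{b,c} | b.0) → —b→ u9
  u7 = 0 | ((0 + 0) | (0 + 0)) → stopped
  u8 = 0 → stopped
  u9 = 0 | (0 | 0) | (0\{b,c} | 0) → stopped
Reachable graph of Q (10 states):
  v0 = ((0 + 0)\{b,c} + b.0 | (0 | 0)) | b.(0\{b,c} | b.0) + (b.a.0 | ((0 + 0) | (0 + 0)) + c.(c.0 + c.0)) → —b→ v1, —b→ v2, —b→ v3, —c→ v4
  v1 = ((0 + 0)\{b,c} + b.0 | (0 | 0)) | (0\{b,c} | b.0) → —b→ v5, —b→ v6
  v2 = 0 | (0 | 0) | b.(0\{b,c} | b.0) → —b→ v6
  v3 = a.0 | ((0 + 0) | (0 + 0)) → —a→ v7
  v4 = c.0 + c.0 → —c→ v8
  v5 = ((0 + 0)\{b,c} + b.0 | (0 | 0)) | (0\{b,c} | 0) → —b→ v9
  v6 = 0 | (0 | 0) | (0\{b,c} | b.0) → —b→ v9
  v7 = 0 | ((0 + 0) | (0 + 0)) → stopped
  v8 = 0 → stopped
  v9 = 0 | (0 | 0) | (0\{b,c} | 0) → stopped
Bisimilarity quotient blocks:
  B0 = {u0, v0}
  B1 = {u3, v3}
  B2 = {u7, u8, u9, v7, v8, v9}
  B3 = {u1, u2, v1, v2}
  B4 = {u5, u6, v5, v6}
  B5 = {u4, v4}
u0 ∈ B0, v0 ∈ B0 → same block

YES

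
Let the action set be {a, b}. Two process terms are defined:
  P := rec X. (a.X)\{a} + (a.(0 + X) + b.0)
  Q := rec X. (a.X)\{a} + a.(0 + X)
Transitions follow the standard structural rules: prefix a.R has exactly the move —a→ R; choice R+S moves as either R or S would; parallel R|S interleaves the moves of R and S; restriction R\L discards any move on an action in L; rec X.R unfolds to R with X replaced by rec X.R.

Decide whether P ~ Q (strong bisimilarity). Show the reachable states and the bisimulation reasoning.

P ≁ Q

Reachable graph of P (3 states):
  s0 = rec X. (a.X)\{a} + (a.(0 + X) + b.0) | ··a··> s1, ··b··> s2
  s1 = 0 + (rec X. (a.X)\{a} + (a.(0 + X) + b.0)) | ··a··> s1, ··b··> s2
  s2 = 0 | (no moves)
Reachable graph of Q (2 states):
  t0 = rec X. (a.X)\{a} + a.(0 + X) | ··a··> t1
  t1 = 0 + (rec X. (a.X)\{a} + a.(0 + X)) | ··a··> t1
Bisimilarity quotient blocks:
  B0 = {s0, s1}
  B1 = {s2}
  B2 = {t0, t1}
s0 ∈ B0, t0 ∈ B2 → different blocks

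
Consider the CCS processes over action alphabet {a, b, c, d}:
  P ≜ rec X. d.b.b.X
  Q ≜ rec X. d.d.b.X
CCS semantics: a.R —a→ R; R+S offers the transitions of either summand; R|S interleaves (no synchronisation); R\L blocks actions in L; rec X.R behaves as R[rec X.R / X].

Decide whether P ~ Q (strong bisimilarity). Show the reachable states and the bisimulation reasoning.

not bisimilar

Reachable graph of P (3 states):
  m0 = rec X. d.b.b.X → —d→ m1
  m1 = b.b.(rec X. d.b.b.X) → —b→ m2
  m2 = b.(rec X. d.b.b.X) → —b→ m0
Reachable graph of Q (3 states):
  n0 = rec X. d.d.b.X → —d→ n1
  n1 = d.b.(rec X. d.d.b.X) → —d→ n2
  n2 = b.(rec X. d.d.b.X) → —b→ n0
Coarsest stable partition (strong bisimilarity classes):
  B0 = {m0}
  B1 = {m1}
  B2 = {m2}
  B3 = {n0}
  B4 = {n1}
  B5 = {n2}
m0 ∈ B0, n0 ∈ B3 → different blocks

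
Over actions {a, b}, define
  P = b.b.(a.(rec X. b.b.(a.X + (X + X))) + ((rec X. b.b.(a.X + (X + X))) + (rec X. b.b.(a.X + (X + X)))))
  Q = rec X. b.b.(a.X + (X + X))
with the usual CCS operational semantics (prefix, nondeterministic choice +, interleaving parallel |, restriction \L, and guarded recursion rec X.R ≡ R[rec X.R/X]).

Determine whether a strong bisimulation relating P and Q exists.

P ~ Q

LTS(P): 4 reachable states
  u0 = b.b.(a.(rec X. b.b.(a.X + (X + X))) + ((rec X. b.b.(a.X + (X + X))) + (rec X. b.b.(a.X + (X + X))))) :: =b=> u1
  u1 = b.(a.(rec X. b.b.(a.X + (X + X))) + ((rec X. b.b.(a.X + (X + X))) + (rec X. b.b.(a.X + (X + X))))) :: =b=> u2
  u2 = a.(rec X. b.b.(a.X + (X + X))) + ((rec X. b.b.(a.X + (X + X))) + (rec X. b.b.(a.X + (X + X)))) :: =a=> u3, =b=> u1
  u3 = rec X. b.b.(a.X + (X + X)) :: =b=> u1
LTS(Q): 3 reachable states
  v0 = rec X. b.b.(a.X + (X + X)) :: =b=> v1
  v1 = b.(a.(rec X. b.b.(a.X + (X + X))) + ((rec X. b.b.(a.X + (X + X))) + (rec X. b.b.(a.X + (X + X))))) :: =b=> v2
  v2 = a.(rec X. b.b.(a.X + (X + X))) + ((rec X. b.b.(a.X + (X + X))) + (rec X. b.b.(a.X + (X + X)))) :: =a=> v0, =b=> v1
Bisimilarity quotient blocks:
  B0 = {u0, u3, v0}
  B1 = {u1, v1}
  B2 = {u2, v2}
u0 ∈ B0, v0 ∈ B0 → same block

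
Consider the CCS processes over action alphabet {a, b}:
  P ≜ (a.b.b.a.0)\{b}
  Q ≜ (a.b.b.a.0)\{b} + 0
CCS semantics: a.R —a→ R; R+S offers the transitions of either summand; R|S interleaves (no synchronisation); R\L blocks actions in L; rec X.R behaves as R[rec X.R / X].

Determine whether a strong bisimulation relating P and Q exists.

YES

Reachable graph of P (2 states):
  u0 = (a.b.b.a.0)\{b} ⊢ -a-> u1
  u1 = (b.b.a.0)\{b} ⊢ stopped
Reachable graph of Q (2 states):
  v0 = (a.b.b.a.0)\{b} + 0 ⊢ -a-> v1
  v1 = (b.b.a.0)\{b} ⊢ stopped
Coarsest stable partition (strong bisimilarity classes):
  B0 = {u0, v0}
  B1 = {u1, v1}
u0 ∈ B0, v0 ∈ B0 → same block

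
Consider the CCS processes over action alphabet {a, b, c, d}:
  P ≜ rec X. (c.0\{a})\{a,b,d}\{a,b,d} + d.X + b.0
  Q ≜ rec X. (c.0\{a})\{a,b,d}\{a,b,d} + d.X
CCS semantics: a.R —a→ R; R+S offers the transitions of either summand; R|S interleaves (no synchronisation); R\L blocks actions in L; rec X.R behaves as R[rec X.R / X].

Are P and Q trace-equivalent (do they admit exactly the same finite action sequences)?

LTS(P): 3 reachable states
  m0 = rec X. (c.0\{a})\{a,b,d}\{a,b,d} + d.X + b.0 :: --b--▸ m1, --c--▸ m2, --d--▸ m0
  m1 = 0 :: (no moves)
  m2 = 0\{a}\{a,b,d}\{a,b,d} :: (no moves)
LTS(Q): 2 reachable states
  n0 = rec X. (c.0\{a})\{a,b,d}\{a,b,d} + d.X :: --c--▸ n1, --d--▸ n0
  n1 = 0\{a}\{a,b,d}\{a,b,d} :: (no moves)
Run σ = ⟨b⟩ on P: start {m0}
  after b @ step 1: {m1}
  ✓ P
Run σ = ⟨b⟩ on Q: start {n0}
  after b @ step 1: no successor for Q

trace-distinct — witness ⟨b⟩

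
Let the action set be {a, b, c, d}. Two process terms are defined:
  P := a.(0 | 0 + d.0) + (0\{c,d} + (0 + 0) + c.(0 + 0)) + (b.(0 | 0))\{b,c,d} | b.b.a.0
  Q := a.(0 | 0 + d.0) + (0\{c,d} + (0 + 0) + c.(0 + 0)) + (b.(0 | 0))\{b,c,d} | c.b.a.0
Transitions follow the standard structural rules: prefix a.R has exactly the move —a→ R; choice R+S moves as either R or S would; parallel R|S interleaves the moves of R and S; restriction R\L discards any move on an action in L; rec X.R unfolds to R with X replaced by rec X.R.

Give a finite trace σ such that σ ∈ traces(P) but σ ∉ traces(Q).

P's transition system — 7 states:
  s0 = a.(0 | 0 + d.0) + (0\{c,d} + (0 + 0) + c.(0 + 0)) + (b.(0 | 0))\{b,c,d} | b.b.a.0 has moves --a--▸ s1, --b--▸ s2, --c--▸ s3
  s1 = 0 | 0 + d.0 has moves --d--▸ s4
  s2 = (b.(0 | 0))\{b,c,d} | b.a.0 has moves --b--▸ s5
  s3 = 0 + 0 has moves ·
  s4 = 0 has moves ·
  s5 = (b.(0 | 0))\{b,c,d} | a.0 has moves --a--▸ s6
  s6 = (b.(0 | 0))\{b,c,d} | 0 has moves ·
Q's transition system — 7 states:
  t0 = a.(0 | 0 + d.0) + (0\{c,d} + (0 + 0) + c.(0 + 0)) + (b.(0 | 0))\{b,c,d} | c.b.a.0 has moves --a--▸ t1, --c--▸ t2, --c--▸ t3
  t1 = 0 | 0 + d.0 has moves --d--▸ t4
  t2 = (b.(0 | 0))\{b,c,d} | b.a.0 has moves --b--▸ t5
  t3 = 0 + 0 has moves ·
  t4 = 0 has moves ·
  t5 = (b.(0 | 0))\{b,c,d} | a.0 has moves --a--▸ t6
  t6 = (b.(0 | 0))\{b,c,d} | 0 has moves ·
Run σ = ⟨b⟩ on P: start {s0}
  after b @ step 1: {s2}
  P completes σ.
Run σ = ⟨b⟩ on Q: start {t0}
  after b @ step 1: no successor for Q

b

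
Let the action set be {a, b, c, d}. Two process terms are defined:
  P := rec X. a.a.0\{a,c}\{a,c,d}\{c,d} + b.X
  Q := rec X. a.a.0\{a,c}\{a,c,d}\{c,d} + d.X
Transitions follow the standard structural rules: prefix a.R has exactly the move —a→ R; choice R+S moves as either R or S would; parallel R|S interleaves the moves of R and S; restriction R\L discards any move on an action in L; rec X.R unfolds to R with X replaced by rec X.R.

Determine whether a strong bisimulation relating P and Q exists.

NO

LTS(P): 3 reachable states
  m0 = rec X. a.a.0\{a,c}\{a,c,d}\{c,d} + b.X :: —a→ m1, —b→ m0
  m1 = a.0\{a,c}\{a,c,d}\{c,d} :: —a→ m2
  m2 = 0\{a,c}\{a,c,d}\{c,d} :: stopped
LTS(Q): 3 reachable states
  n0 = rec X. a.a.0\{a,c}\{a,c,d}\{c,d} + d.X :: —a→ n1, —d→ n0
  n1 = a.0\{a,c}\{a,c,d}\{c,d} :: —a→ n2
  n2 = 0\{a,c}\{a,c,d}\{c,d} :: stopped
Coarsest stable partition (strong bisimilarity classes):
  B0 = {m0}
  B1 = {m1, n1}
  B2 = {m2, n2}
  B3 = {n0}
m0 ∈ B0, n0 ∈ B3 → different blocks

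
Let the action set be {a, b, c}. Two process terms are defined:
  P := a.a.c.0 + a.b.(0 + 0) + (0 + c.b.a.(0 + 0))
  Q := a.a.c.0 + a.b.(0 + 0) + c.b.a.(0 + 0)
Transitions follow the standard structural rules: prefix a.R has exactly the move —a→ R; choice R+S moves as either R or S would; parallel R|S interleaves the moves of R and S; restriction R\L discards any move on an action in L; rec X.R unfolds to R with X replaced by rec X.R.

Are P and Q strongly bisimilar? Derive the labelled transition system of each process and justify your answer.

LTS(P): 8 reachable states
  m0 = a.a.c.0 + a.b.(0 + 0) + (0 + c.b.a.(0 + 0)) ⊢ —a→ m1, —a→ m2, —c→ m3
  m1 = a.c.0 ⊢ —a→ m4
  m2 = b.(0 + 0) ⊢ —b→ m5
  m3 = b.a.(0 + 0) ⊢ —b→ m6
  m4 = c.0 ⊢ —c→ m7
  m5 = 0 + 0 ⊢ (no moves)
  m6 = a.(0 + 0) ⊢ —a→ m5
  m7 = 0 ⊢ (no moves)
LTS(Q): 8 reachable states
  n0 = a.a.c.0 + a.b.(0 + 0) + c.b.a.(0 + 0) ⊢ —a→ n1, —a→ n2, —c→ n3
  n1 = a.c.0 ⊢ —a→ n4
  n2 = b.(0 + 0) ⊢ —b→ n5
  n3 = b.a.(0 + 0) ⊢ —b→ n6
  n4 = c.0 ⊢ —c→ n7
  n5 = 0 + 0 ⊢ (no moves)
  n6 = a.(0 + 0) ⊢ —a→ n5
  n7 = 0 ⊢ (no moves)
Coarsest stable partition (strong bisimilarity classes):
  B0 = {m0, n0}
  B1 = {m2, n2}
  B2 = {m5, m7, n5, n7}
  B3 = {m1, n1}
  B4 = {m4, n4}
  B5 = {m3, n3}
  B6 = {m6, n6}
m0 ∈ B0, n0 ∈ B0 → same block

YES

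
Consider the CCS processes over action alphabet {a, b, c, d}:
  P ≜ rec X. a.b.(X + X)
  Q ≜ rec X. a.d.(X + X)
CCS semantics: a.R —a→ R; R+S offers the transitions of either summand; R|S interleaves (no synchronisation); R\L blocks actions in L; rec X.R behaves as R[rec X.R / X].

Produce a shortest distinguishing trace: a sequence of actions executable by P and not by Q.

ab

P's transition system — 3 states:
  m0 = rec X. a.b.(X + X) | ··a··> m1
  m1 = b.((rec X. a.b.(X + X)) + (rec X. a.b.(X + X))) | ··b··> m2
  m2 = (rec X. a.b.(X + X)) + (rec X. a.b.(X + X)) | ··a··> m1
Q's transition system — 3 states:
  n0 = rec X. a.d.(X + X) | ··a··> n1
  n1 = d.((rec X. a.d.(X + X)) + (rec X. a.d.(X + X))) | ··d··> n2
  n2 = (rec X. a.d.(X + X)) + (rec X. a.d.(X + X)) | ··a··> n1
Run σ = ⟨ab⟩ on P: start {m0}
  [1] a ⇒ {m1}
  [2] b ⇒ {m2}
  ✓ P
Run σ = ⟨ab⟩ on Q: start {n0}
  [1] a ⇒ {n1}
  [2] b ⇒ ∅ (Q stuck)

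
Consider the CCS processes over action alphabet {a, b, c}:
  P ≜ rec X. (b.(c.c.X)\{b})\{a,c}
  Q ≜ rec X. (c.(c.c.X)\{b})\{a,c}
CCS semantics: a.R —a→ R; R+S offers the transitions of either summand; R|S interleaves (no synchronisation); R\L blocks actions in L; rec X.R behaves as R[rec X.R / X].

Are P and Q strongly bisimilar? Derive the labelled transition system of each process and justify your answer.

NO

LTS(P): 2 reachable states
  p0 = rec X. (b.(c.c.X)\{b})\{a,c} has moves —b→ p1
  p1 = (c.c.(rec X. (b.(c.c.X)\{b})\{a,c}))\{b}\{a,c} has moves ∅
LTS(Q): 1 reachable states
  q0 = rec X. (c.(c.c.X)\{b})\{a,c} has moves ∅
Coarsest stable partition (strong bisimilarity classes):
  B0 = {p0}
  B1 = {p1, q0}
p0 ∈ B0, q0 ∈ B1 → different blocks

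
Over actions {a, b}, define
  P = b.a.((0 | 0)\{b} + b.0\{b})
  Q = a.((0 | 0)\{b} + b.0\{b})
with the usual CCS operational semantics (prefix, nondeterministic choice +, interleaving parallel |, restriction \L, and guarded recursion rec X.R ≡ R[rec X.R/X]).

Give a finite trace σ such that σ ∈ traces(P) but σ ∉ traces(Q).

b

LTS(P): 4 reachable states
  s0 = b.a.((0 | 0)\{b} + b.0\{b}) | ··b··> s1
  s1 = a.((0 | 0)\{b} + b.0\{b}) | ··a··> s2
  s2 = (0 | 0)\{b} + b.0\{b} | ··b··> s3
  s3 = 0\{b} | (no moves)
LTS(Q): 3 reachable states
  t0 = a.((0 | 0)\{b} + b.0\{b}) | ··a··> t1
  t1 = (0 | 0)\{b} + b.0\{b} | ··b··> t2
  t2 = 0\{b} | (no moves)
Trace ⟨b⟩ through P, begin at {s0}:
  step 1 (b): {s1}
  P completes σ.
Trace ⟨b⟩ through Q, begin at {t0}:
  step 1 (b): ∅  — Q cannot continue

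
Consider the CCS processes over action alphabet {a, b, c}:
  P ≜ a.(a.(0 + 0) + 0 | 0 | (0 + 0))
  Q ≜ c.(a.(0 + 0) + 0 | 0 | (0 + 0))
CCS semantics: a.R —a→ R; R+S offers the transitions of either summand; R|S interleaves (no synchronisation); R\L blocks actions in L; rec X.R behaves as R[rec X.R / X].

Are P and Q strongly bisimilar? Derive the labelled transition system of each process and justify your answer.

Reachable graph of P (3 states):
  s0 = a.(a.(0 + 0) + 0 | 0 | (0 + 0)) :: -a-> s1
  s1 = a.(0 + 0) + 0 | 0 | (0 + 0) :: -a-> s2
  s2 = 0 + 0 :: (no moves)
Reachable graph of Q (3 states):
  t0 = c.(a.(0 + 0) + 0 | 0 | (0 + 0)) :: -c-> t1
  t1 = a.(0 + 0) + 0 | 0 | (0 + 0) :: -a-> t2
  t2 = 0 + 0 :: (no moves)
Coarsest stable partition (strong bisimilarity classes):
  B0 = {s0}
  B1 = {s1, t1}
  B2 = {s2, t2}
  B3 = {t0}
s0 ∈ B0, t0 ∈ B3 → different blocks

NO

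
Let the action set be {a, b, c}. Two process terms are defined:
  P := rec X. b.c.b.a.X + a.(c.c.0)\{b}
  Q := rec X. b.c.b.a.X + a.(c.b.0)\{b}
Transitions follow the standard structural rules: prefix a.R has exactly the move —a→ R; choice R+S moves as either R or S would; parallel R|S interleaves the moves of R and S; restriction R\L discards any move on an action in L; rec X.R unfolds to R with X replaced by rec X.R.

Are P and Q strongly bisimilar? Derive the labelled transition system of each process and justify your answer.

not bisimilar

Reachable graph of P (7 states):
  m0 = rec X. b.c.b.a.X + a.(c.c.0)\{b} | -a-> m1, -b-> m2
  m1 = (c.c.0)\{b} | -c-> m3
  m2 = c.b.a.(rec X. b.c.b.a.X + a.(c.c.0)\{b}) | -c-> m4
  m3 = (c.0)\{b} | -c-> m5
  m4 = b.a.(rec X. b.c.b.a.X + a.(c.c.0)\{b}) | -b-> m6
  m5 = 0\{b} | stopped
  m6 = a.(rec X. b.c.b.a.X + a.(c.c.0)\{b}) | -a-> m0
Reachable graph of Q (6 states):
  n0 = rec X. b.c.b.a.X + a.(c.b.0)\{b} | -a-> n1, -b-> n2
  n1 = (c.b.0)\{b} | -c-> n3
  n2 = c.b.a.(rec X. b.c.b.a.X + a.(c.b.0)\{b}) | -c-> n4
  n3 = (b.0)\{b} | stopped
  n4 = b.a.(rec X. b.c.b.a.X + a.(c.b.0)\{b}) | -b-> n5
  n5 = a.(rec X. b.c.b.a.X + a.(c.b.0)\{b}) | -a-> n0
Coarsest stable partition (strong bisimilarity classes):
  B0 = {m0}
  B1 = {m1}
  B2 = {m3, n1}
  B3 = {m5, n3}
  B4 = {m2}
  B5 = {m4}
  B6 = {m6}
  B7 = {n0}
  B8 = {n2}
  B9 = {n4}
  B10 = {n5}
m0 ∈ B0, n0 ∈ B7 → different blocks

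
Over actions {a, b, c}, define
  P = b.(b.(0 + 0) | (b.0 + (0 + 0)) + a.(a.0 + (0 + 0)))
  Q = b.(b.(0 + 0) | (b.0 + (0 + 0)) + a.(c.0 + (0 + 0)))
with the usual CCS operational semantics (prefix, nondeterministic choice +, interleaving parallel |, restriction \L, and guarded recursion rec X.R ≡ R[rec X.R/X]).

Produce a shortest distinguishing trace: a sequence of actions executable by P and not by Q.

Reachable graph of P (7 states):
  s0 = b.(b.(0 + 0) | (b.0 + (0 + 0)) + a.(a.0 + (0 + 0))) :: —b→ s1
  s1 = b.(0 + 0) | (b.0 + (0 + 0)) + a.(a.0 + (0 + 0)) :: —a→ s2, —b→ s3, —b→ s4
  s2 = a.0 + (0 + 0) :: —a→ s5
  s3 = (0 + 0) | (b.0 + (0 + 0)) :: —b→ s6
  s4 = b.(0 + 0) | 0 :: —b→ s6
  s5 = 0 :: ∅
  s6 = (0 + 0) | 0 :: ∅
Reachable graph of Q (7 states):
  t0 = b.(b.(0 + 0) | (b.0 + (0 + 0)) + a.(c.0 + (0 + 0))) :: —b→ t1
  t1 = b.(0 + 0) | (b.0 + (0 + 0)) + a.(c.0 + (0 + 0)) :: —a→ t2, —b→ t3, —b→ t4
  t2 = c.0 + (0 + 0) :: —c→ t5
  t3 = (0 + 0) | (b.0 + (0 + 0)) :: —b→ t6
  t4 = b.(0 + 0) | 0 :: —b→ t6
  t5 = 0 :: ∅
  t6 = (0 + 0) | 0 :: ∅
Run σ = ⟨baa⟩ on P: start {s0}
  after b @ step 1: {s1}
  after a @ step 2: {s2}
  after a @ step 3: {s5}
  ✓ P
Run σ = ⟨baa⟩ on Q: start {t0}
  after b @ step 1: {t1}
  after a @ step 2: {t2}
  after a @ step 3: no successor for Q

baa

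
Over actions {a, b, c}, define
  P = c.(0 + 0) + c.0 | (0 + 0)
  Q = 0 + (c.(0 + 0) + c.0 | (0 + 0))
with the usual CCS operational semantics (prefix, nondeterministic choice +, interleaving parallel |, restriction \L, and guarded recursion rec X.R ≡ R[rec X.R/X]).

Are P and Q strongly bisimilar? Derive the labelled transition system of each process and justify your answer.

P's transition system — 3 states:
  u0 = c.(0 + 0) + c.0 | (0 + 0) → --c--▸ u1, --c--▸ u2
  u1 = 0 + 0 → stopped
  u2 = 0 | (0 + 0) → stopped
Q's transition system — 3 states:
  v0 = 0 + (c.(0 + 0) + c.0 | (0 + 0)) → --c--▸ v1, --c--▸ v2
  v1 = 0 + 0 → stopped
  v2 = 0 | (0 + 0) → stopped
Partition-refinement fixed point:
  B0 = {u0, v0}
  B1 = {u1, u2, v1, v2}
u0 ∈ B0, v0 ∈ B0 → same block

bisimilar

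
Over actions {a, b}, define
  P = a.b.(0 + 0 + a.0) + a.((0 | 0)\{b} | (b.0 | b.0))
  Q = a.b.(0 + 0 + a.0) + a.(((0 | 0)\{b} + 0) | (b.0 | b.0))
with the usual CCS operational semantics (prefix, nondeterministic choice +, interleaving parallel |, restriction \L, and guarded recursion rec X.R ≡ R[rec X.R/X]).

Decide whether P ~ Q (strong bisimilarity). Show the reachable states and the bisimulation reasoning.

Reachable graph of P (8 states):
  p0 = a.b.(0 + 0 + a.0) + a.((0 | 0)\{b} | (b.0 | b.0)) has moves --a--▸ p1, --a--▸ p2
  p1 = (0 | 0)\{b} | (b.0 | b.0) has moves --b--▸ p3, --b--▸ p4
  p2 = b.(0 + 0 + a.0) has moves --b--▸ p5
  p3 = (0 | 0)\{b} | (0 | b.0) has moves --b--▸ p6
  p4 = (0 | 0)\{b} | (b.0 | 0) has moves --b--▸ p6
  p5 = 0 + 0 + a.0 has moves --a--▸ p7
  p6 = (0 | 0)\{b} | (0 | 0) has moves (no moves)
  p7 = 0 has moves (no moves)
Reachable graph of Q (8 states):
  q0 = a.b.(0 + 0 + a.0) + a.(((0 | 0)\{b} + 0) | (b.0 | b.0)) has moves --a--▸ q1, --a--▸ q2
  q1 = ((0 | 0)\{b} + 0) | (b.0 | b.0) has moves --b--▸ q3, --b--▸ q4
  q2 = b.(0 + 0 + a.0) has moves --b--▸ q5
  q3 = ((0 | 0)\{b} + 0) | (0 | b.0) has moves --b--▸ q6
  q4 = ((0 | 0)\{b} + 0) | (b.0 | 0) has moves --b--▸ q6
  q5 = 0 + 0 + a.0 has moves --a--▸ q7
  q6 = ((0 | 0)\{b} + 0) | (0 | 0) has moves (no moves)
  q7 = 0 has moves (no moves)
Bisimilarity quotient blocks:
  B0 = {p0, q0}
  B1 = {p1, q1}
  B2 = {p3, p4, q3, q4}
  B3 = {p6, p7, q6, q7}
  B4 = {p2, q2}
  B5 = {p5, q5}
p0 ∈ B0, q0 ∈ B0 → same block

YES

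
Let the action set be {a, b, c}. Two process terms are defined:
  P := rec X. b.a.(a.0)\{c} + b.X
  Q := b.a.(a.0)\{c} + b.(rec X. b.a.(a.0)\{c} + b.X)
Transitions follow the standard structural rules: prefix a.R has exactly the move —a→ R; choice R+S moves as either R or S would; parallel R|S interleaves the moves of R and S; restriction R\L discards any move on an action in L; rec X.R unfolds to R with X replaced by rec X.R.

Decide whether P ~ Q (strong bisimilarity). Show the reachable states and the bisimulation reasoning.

Reachable graph of P (4 states):
  s0 = rec X. b.a.(a.0)\{c} + b.X | ··b··> s0, ··b··> s1
  s1 = a.(a.0)\{c} | ··a··> s2
  s2 = (a.0)\{c} | ··a··> s3
  s3 = 0\{c} | ∅
Reachable graph of Q (5 states):
  t0 = b.a.(a.0)\{c} + b.(rec X. b.a.(a.0)\{c} + b.X) | ··b··> t1, ··b··> t2
  t1 = a.(a.0)\{c} | ··a··> t3
  t2 = rec X. b.a.(a.0)\{c} + b.X | ··b··> t1, ··b··> t2
  t3 = (a.0)\{c} | ··a··> t4
  t4 = 0\{c} | ∅
Coarsest stable partition (strong bisimilarity classes):
  B0 = {s0, t0, t2}
  B1 = {s1, t1}
  B2 = {s2, t3}
  B3 = {s3, t4}
s0 ∈ B0, t0 ∈ B0 → same block

bisimilar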